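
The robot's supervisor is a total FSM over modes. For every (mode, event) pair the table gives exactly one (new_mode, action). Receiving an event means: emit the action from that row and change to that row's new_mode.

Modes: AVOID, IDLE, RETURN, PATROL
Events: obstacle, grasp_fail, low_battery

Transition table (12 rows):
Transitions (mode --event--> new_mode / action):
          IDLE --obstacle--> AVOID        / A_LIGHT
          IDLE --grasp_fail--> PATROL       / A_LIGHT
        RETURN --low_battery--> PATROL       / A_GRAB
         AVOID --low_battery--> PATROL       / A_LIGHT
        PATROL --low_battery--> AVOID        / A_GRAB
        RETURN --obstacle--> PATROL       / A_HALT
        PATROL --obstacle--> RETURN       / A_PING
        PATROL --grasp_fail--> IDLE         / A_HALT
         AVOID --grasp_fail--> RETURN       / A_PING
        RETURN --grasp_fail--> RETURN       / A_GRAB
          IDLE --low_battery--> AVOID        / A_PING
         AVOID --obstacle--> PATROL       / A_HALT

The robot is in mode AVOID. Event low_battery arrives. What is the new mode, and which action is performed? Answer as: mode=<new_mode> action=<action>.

mode=PATROL action=A_LIGHT

current mode = AVOID; filter table to that mode:
  (AVOID, low_battery) → (PATROL, A_LIGHT)  ← event matches
  (AVOID, grasp_fail) → (RETURN, A_PING)
  (AVOID, obstacle) → (PATROL, A_HALT)
event = low_battery selects (PATROL, A_LIGHT)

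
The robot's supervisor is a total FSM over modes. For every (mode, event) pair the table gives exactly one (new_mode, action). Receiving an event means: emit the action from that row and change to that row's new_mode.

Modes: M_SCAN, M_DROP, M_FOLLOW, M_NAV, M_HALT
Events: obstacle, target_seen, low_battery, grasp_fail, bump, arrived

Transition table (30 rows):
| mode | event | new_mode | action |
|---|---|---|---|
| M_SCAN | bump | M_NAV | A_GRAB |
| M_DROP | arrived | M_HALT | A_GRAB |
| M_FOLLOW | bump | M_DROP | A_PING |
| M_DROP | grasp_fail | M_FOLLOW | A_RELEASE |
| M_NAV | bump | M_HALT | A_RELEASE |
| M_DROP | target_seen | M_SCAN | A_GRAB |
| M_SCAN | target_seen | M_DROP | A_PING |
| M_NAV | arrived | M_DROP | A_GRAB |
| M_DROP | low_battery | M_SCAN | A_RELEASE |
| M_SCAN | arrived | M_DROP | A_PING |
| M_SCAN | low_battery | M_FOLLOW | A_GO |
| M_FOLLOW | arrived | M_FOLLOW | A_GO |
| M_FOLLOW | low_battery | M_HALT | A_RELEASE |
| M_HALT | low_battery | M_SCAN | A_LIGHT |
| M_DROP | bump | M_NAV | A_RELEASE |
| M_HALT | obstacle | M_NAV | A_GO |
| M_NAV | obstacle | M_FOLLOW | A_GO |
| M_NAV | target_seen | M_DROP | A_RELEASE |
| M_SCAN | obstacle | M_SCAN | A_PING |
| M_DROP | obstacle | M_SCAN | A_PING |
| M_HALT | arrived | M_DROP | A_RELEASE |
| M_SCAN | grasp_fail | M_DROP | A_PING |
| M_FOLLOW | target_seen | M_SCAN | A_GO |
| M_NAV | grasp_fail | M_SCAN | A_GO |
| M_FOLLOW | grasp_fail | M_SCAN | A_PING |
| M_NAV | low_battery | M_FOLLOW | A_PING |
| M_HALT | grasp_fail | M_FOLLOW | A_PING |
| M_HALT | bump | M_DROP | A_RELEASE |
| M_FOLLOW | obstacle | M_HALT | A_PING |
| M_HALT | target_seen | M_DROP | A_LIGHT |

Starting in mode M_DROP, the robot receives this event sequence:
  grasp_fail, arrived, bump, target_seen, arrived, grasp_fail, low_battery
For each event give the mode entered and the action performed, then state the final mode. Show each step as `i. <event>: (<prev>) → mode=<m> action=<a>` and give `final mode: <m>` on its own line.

final mode: M_HALT

1. grasp_fail: (M_DROP) → mode=M_FOLLOW action=A_RELEASE
2. arrived: (M_FOLLOW) → mode=M_FOLLOW action=A_GO
3. bump: (M_FOLLOW) → mode=M_DROP action=A_PING
4. target_seen: (M_DROP) → mode=M_SCAN action=A_GRAB
5. arrived: (M_SCAN) → mode=M_DROP action=A_PING
6. grasp_fail: (M_DROP) → mode=M_FOLLOW action=A_RELEASE
7. low_battery: (M_FOLLOW) → mode=M_HALT action=A_RELEASE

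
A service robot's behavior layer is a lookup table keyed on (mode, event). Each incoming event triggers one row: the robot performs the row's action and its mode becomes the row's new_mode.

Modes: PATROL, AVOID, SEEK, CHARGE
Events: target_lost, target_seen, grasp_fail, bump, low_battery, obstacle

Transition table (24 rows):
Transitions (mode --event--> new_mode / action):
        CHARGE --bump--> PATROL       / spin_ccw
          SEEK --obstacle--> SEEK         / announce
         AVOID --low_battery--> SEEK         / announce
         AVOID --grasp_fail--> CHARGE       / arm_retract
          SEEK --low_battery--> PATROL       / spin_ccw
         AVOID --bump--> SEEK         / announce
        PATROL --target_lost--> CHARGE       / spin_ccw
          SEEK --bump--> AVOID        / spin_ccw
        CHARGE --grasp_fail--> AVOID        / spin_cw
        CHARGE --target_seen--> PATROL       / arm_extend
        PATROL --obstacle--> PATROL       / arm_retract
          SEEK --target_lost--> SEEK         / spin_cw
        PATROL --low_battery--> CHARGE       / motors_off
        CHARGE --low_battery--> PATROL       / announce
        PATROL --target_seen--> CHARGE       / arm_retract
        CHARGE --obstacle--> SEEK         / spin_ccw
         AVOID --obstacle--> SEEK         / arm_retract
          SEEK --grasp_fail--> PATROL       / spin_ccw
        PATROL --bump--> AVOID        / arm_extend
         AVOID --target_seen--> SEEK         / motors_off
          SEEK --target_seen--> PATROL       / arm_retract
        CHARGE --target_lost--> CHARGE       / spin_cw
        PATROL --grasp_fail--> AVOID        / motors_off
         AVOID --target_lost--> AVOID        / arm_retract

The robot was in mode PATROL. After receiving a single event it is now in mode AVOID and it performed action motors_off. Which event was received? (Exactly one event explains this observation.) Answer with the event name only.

grasp_fail

try target_lost: (PATROL, target_lost) → (CHARGE, spin_ccw)
try target_seen: (PATROL, target_seen) → (CHARGE, arm_retract)
try grasp_fail: (PATROL, grasp_fail) → (AVOID, motors_off)  ← matches
try bump: (PATROL, bump) → (AVOID, arm_extend)
try low_battery: (PATROL, low_battery) → (CHARGE, motors_off)
try obstacle: (PATROL, obstacle) → (PATROL, arm_retract)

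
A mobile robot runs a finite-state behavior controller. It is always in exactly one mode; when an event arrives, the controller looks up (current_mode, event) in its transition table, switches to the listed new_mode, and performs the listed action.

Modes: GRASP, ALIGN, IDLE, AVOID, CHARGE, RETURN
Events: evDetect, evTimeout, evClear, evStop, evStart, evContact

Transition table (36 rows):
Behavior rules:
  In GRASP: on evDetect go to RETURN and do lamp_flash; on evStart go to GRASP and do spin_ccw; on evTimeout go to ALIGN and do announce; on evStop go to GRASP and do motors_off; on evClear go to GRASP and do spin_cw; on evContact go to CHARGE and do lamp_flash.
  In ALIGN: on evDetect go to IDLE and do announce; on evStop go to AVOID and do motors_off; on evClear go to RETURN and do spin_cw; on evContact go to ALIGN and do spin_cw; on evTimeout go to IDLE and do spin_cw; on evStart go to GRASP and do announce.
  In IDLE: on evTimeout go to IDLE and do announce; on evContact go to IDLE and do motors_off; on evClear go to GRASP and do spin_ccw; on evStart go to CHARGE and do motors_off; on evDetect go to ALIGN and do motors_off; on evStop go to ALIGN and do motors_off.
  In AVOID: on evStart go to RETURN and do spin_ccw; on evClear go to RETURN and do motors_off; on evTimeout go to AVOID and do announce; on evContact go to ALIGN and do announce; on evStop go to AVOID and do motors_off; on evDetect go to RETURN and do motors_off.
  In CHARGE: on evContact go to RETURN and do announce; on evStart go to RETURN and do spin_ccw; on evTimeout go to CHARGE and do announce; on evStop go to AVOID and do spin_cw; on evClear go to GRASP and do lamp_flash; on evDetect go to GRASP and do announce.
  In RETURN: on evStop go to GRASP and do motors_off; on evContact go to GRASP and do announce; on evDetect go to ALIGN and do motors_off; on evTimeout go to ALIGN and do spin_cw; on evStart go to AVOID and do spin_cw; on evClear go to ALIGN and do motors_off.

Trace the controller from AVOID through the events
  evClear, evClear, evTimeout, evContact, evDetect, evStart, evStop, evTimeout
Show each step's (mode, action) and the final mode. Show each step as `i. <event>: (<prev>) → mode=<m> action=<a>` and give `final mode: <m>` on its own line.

final mode: ALIGN

1. evClear: (AVOID) → mode=RETURN action=motors_off
2. evClear: (RETURN) → mode=ALIGN action=motors_off
3. evTimeout: (ALIGN) → mode=IDLE action=spin_cw
4. evContact: (IDLE) → mode=IDLE action=motors_off
5. evDetect: (IDLE) → mode=ALIGN action=motors_off
6. evStart: (ALIGN) → mode=GRASP action=announce
7. evStop: (GRASP) → mode=GRASP action=motors_off
8. evTimeout: (GRASP) → mode=ALIGN action=announce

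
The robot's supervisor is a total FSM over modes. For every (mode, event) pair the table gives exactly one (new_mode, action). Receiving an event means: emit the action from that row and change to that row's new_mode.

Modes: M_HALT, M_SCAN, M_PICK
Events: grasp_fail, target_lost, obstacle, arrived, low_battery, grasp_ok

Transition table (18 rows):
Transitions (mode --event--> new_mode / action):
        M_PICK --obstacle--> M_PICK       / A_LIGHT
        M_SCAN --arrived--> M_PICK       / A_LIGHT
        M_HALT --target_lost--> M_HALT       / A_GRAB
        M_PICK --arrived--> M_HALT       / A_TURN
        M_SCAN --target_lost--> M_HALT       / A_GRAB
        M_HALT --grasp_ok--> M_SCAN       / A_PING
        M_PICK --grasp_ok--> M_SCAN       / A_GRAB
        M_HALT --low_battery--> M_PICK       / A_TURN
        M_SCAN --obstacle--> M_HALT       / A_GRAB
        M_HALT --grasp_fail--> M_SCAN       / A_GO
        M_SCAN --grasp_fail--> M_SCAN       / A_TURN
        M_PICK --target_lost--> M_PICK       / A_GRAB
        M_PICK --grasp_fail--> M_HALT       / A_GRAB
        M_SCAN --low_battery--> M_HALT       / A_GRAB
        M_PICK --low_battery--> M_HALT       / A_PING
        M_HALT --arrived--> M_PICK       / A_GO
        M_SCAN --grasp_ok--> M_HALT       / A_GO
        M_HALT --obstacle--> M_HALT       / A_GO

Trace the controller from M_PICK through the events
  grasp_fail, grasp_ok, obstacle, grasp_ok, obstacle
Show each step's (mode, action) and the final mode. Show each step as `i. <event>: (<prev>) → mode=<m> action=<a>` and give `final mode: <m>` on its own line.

1. grasp_fail: (M_PICK) → mode=M_HALT action=A_GRAB
2. grasp_ok: (M_HALT) → mode=M_SCAN action=A_PING
3. obstacle: (M_SCAN) → mode=M_HALT action=A_GRAB
4. grasp_ok: (M_HALT) → mode=M_SCAN action=A_PING
5. obstacle: (M_SCAN) → mode=M_HALT action=A_GRAB

final mode: M_HALT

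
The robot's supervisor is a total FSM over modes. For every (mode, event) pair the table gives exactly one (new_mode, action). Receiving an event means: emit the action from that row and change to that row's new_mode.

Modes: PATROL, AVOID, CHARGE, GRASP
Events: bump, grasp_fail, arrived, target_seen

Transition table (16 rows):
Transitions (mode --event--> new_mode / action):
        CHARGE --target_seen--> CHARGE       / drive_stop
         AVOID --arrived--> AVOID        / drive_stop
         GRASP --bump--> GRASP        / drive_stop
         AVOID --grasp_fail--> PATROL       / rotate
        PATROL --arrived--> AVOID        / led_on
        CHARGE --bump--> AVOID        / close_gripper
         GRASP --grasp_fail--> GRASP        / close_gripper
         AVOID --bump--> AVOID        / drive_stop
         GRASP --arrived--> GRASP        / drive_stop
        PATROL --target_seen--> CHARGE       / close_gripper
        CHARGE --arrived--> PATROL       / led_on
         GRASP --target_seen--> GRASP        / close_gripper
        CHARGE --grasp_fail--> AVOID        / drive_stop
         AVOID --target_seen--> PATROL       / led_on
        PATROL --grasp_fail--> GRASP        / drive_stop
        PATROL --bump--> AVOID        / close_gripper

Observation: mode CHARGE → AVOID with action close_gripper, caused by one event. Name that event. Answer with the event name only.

bump

try bump: (CHARGE, bump) → (AVOID, close_gripper)  ← matches
try grasp_fail: (CHARGE, grasp_fail) → (AVOID, drive_stop)
try arrived: (CHARGE, arrived) → (PATROL, led_on)
try target_seen: (CHARGE, target_seen) → (CHARGE, drive_stop)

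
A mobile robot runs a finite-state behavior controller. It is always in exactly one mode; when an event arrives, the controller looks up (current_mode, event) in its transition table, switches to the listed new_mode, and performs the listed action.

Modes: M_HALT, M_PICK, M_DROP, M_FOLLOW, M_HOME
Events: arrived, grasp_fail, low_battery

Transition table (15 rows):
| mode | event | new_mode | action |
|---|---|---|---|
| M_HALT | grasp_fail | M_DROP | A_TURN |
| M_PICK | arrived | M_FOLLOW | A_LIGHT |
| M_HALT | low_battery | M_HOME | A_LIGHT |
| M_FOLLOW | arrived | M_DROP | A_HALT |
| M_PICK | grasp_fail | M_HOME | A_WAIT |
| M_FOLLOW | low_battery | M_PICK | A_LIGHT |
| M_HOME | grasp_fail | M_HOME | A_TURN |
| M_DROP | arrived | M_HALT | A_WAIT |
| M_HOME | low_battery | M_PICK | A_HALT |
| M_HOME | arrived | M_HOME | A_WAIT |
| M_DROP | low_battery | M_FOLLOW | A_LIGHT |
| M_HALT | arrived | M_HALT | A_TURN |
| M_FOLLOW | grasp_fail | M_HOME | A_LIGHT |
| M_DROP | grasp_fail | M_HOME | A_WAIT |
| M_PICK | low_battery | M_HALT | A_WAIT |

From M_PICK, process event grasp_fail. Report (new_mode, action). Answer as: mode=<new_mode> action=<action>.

current mode = M_PICK; filter table to that mode:
  (M_PICK, arrived) → (M_FOLLOW, A_LIGHT)
  (M_PICK, grasp_fail) → (M_HOME, A_WAIT)  ← event matches
  (M_PICK, low_battery) → (M_HALT, A_WAIT)
event = grasp_fail selects (M_HOME, A_WAIT)

mode=M_HOME action=A_WAIT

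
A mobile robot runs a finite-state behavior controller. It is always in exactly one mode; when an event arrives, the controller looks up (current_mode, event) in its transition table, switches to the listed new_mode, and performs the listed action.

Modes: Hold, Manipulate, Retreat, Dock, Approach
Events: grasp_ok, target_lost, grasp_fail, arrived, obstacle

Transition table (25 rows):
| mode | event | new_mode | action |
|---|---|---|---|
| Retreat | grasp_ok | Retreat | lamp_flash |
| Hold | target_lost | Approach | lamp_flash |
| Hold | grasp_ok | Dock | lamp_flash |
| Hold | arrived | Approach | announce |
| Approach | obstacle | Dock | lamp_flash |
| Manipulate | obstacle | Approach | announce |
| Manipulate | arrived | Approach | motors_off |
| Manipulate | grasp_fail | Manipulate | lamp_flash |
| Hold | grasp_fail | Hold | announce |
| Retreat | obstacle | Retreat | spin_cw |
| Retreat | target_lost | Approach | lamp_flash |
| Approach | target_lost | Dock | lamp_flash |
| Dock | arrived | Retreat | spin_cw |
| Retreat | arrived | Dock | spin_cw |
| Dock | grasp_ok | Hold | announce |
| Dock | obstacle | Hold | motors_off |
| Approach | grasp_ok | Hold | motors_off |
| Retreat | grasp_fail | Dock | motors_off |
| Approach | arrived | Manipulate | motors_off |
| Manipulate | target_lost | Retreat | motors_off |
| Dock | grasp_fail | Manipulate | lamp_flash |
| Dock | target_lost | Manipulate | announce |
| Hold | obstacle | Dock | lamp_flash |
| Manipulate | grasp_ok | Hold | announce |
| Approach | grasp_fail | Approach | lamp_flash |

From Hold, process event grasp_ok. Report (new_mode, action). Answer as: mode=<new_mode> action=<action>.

current mode = Hold; filter table to that mode:
  (Hold, target_lost) → (Approach, lamp_flash)
  (Hold, grasp_ok) → (Dock, lamp_flash)  ← event matches
  (Hold, arrived) → (Approach, announce)
  (Hold, grasp_fail) → (Hold, announce)
  (Hold, obstacle) → (Dock, lamp_flash)
event = grasp_ok selects (Dock, lamp_flash)

mode=Dock action=lamp_flash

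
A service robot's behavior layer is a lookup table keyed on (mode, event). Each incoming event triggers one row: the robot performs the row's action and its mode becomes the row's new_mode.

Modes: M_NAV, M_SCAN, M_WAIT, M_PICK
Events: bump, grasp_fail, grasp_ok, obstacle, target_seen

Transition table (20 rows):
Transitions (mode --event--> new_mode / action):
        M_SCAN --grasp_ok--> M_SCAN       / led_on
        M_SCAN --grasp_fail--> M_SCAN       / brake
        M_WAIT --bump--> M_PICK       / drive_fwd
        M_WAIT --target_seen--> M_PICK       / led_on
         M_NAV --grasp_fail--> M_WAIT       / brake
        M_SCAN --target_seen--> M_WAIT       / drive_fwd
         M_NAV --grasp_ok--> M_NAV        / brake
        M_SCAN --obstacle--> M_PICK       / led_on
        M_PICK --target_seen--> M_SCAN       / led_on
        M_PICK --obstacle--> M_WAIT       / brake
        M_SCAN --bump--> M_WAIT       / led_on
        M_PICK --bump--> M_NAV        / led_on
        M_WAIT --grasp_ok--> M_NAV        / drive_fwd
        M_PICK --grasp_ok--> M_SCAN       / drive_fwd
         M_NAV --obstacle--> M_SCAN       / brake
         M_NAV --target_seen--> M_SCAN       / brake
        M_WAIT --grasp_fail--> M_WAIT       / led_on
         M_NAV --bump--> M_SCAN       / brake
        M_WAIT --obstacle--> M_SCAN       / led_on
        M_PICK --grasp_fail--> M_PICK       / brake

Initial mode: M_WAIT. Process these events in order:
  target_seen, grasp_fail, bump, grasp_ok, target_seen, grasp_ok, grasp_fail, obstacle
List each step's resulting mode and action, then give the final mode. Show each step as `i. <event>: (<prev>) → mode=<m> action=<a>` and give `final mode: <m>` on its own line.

1. target_seen: (M_WAIT) → mode=M_PICK action=led_on
2. grasp_fail: (M_PICK) → mode=M_PICK action=brake
3. bump: (M_PICK) → mode=M_NAV action=led_on
4. grasp_ok: (M_NAV) → mode=M_NAV action=brake
5. target_seen: (M_NAV) → mode=M_SCAN action=brake
6. grasp_ok: (M_SCAN) → mode=M_SCAN action=led_on
7. grasp_fail: (M_SCAN) → mode=M_SCAN action=brake
8. obstacle: (M_SCAN) → mode=M_PICK action=led_on

final mode: M_PICK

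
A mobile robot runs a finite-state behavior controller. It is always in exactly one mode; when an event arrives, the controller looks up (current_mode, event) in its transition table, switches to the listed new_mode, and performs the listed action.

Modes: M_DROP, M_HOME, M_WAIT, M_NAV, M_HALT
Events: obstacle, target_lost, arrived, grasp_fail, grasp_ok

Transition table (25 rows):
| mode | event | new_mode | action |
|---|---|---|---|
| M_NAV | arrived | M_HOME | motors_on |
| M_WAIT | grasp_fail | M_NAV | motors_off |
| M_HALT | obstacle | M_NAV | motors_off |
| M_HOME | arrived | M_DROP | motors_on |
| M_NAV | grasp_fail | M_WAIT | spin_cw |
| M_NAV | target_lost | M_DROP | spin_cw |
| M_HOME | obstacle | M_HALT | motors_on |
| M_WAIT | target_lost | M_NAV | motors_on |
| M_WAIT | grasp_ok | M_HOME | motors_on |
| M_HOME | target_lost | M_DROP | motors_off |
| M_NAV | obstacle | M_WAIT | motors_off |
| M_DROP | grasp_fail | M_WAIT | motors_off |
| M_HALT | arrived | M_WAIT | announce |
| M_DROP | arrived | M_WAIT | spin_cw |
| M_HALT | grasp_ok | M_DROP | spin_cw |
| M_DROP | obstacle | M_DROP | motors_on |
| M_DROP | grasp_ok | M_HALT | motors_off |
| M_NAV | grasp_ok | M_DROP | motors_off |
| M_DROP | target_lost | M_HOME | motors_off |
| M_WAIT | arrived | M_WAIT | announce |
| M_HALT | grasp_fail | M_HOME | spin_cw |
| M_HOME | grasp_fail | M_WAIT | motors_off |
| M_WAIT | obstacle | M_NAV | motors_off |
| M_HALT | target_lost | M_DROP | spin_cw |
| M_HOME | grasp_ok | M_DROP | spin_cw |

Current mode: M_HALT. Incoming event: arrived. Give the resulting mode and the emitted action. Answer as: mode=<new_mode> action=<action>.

mode=M_WAIT action=announce

current mode = M_HALT; filter table to that mode:
  (M_HALT, obstacle) → (M_NAV, motors_off)
  (M_HALT, arrived) → (M_WAIT, announce)  ← event matches
  (M_HALT, grasp_ok) → (M_DROP, spin_cw)
  (M_HALT, grasp_fail) → (M_HOME, spin_cw)
  (M_HALT, target_lost) → (M_DROP, spin_cw)
event = arrived selects (M_WAIT, announce)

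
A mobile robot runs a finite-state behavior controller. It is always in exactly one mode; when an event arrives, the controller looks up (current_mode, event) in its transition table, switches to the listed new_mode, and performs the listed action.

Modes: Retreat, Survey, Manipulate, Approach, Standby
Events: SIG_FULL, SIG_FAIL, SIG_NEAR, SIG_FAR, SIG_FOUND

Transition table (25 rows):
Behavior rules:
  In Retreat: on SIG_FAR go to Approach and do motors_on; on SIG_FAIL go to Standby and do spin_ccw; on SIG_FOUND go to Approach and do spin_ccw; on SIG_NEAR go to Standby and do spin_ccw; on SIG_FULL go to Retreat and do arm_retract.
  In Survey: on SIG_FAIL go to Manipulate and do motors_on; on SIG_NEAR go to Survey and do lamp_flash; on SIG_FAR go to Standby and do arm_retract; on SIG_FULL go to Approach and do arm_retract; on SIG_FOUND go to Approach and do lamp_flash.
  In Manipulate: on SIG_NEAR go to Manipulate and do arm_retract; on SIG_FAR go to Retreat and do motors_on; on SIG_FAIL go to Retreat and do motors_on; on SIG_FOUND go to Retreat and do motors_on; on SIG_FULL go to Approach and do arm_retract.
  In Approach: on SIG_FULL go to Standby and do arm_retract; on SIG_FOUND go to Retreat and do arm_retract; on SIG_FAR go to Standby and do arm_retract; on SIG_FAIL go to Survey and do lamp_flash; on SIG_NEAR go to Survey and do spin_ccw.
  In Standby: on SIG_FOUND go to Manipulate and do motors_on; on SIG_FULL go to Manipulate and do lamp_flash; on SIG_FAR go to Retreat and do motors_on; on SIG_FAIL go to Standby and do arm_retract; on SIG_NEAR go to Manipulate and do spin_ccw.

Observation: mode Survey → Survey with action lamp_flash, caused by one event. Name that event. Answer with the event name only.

SIG_NEAR

try SIG_FULL: (Survey, SIG_FULL) → (Approach, arm_retract)
try SIG_FAIL: (Survey, SIG_FAIL) → (Manipulate, motors_on)
try SIG_NEAR: (Survey, SIG_NEAR) → (Survey, lamp_flash)  ← matches
try SIG_FAR: (Survey, SIG_FAR) → (Standby, arm_retract)
try SIG_FOUND: (Survey, SIG_FOUND) → (Approach, lamp_flash)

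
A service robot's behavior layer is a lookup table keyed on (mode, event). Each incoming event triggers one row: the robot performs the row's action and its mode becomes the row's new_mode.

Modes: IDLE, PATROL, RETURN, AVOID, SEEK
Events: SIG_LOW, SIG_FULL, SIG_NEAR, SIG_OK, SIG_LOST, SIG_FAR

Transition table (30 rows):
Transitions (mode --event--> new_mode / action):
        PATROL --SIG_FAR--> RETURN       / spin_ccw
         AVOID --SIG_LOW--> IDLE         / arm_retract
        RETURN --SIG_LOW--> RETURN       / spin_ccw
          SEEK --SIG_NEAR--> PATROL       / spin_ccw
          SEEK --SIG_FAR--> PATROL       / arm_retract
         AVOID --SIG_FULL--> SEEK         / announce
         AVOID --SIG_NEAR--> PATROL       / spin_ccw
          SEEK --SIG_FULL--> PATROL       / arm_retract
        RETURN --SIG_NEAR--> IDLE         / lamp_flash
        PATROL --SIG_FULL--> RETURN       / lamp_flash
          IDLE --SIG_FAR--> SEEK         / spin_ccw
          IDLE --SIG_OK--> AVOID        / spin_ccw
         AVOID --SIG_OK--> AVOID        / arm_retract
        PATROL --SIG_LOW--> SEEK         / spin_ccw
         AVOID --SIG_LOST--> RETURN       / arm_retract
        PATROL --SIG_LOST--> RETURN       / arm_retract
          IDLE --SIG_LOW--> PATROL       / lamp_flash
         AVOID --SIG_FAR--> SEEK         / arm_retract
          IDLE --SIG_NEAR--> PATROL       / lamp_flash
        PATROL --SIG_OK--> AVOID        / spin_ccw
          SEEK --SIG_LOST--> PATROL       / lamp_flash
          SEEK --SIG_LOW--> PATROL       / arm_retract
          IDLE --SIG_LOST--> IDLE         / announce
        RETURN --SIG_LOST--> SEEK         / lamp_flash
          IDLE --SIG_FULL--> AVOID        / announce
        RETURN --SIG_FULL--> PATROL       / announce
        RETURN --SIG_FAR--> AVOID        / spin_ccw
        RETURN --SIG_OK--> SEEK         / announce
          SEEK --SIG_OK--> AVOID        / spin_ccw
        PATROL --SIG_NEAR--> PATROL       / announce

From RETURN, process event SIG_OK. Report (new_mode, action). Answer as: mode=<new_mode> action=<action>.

current mode = RETURN; filter table to that mode:
  (RETURN, SIG_LOW) → (RETURN, spin_ccw)
  (RETURN, SIG_NEAR) → (IDLE, lamp_flash)
  (RETURN, SIG_LOST) → (SEEK, lamp_flash)
  (RETURN, SIG_FULL) → (PATROL, announce)
  (RETURN, SIG_FAR) → (AVOID, spin_ccw)
  (RETURN, SIG_OK) → (SEEK, announce)  ← event matches
event = SIG_OK selects (SEEK, announce)

mode=SEEK action=announce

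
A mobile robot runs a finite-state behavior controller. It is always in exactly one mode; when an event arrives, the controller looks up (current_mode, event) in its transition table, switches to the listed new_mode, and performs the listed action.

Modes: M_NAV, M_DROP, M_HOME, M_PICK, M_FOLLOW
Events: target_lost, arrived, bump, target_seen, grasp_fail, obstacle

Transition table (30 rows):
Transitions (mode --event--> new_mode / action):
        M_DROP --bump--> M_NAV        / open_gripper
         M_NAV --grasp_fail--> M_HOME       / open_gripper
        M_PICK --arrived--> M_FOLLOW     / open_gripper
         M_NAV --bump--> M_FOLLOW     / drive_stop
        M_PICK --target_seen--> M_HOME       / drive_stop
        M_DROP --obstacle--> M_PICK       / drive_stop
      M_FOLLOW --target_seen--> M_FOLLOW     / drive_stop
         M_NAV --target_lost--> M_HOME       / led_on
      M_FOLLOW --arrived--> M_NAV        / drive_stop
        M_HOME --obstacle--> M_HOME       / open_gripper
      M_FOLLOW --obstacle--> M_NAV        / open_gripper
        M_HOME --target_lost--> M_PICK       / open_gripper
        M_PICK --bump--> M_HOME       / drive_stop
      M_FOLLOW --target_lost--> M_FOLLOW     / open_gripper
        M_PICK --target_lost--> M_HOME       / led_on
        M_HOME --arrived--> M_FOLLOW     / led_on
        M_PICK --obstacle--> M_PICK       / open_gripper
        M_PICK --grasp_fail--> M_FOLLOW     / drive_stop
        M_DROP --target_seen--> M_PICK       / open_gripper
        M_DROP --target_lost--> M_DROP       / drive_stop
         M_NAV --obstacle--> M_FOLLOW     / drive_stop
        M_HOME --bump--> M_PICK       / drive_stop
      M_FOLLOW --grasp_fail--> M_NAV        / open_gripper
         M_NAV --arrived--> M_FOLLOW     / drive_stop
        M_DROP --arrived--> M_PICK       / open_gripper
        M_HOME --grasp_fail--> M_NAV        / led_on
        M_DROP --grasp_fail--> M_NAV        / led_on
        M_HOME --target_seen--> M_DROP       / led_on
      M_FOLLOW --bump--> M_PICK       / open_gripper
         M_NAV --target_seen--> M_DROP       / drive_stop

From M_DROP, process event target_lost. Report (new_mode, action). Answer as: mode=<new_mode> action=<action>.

current mode = M_DROP; filter table to that mode:
  (M_DROP, bump) → (M_NAV, open_gripper)
  (M_DROP, obstacle) → (M_PICK, drive_stop)
  (M_DROP, target_seen) → (M_PICK, open_gripper)
  (M_DROP, target_lost) → (M_DROP, drive_stop)  ← event matches
  (M_DROP, arrived) → (M_PICK, open_gripper)
  (M_DROP, grasp_fail) → (M_NAV, led_on)
event = target_lost selects (M_DROP, drive_stop)

mode=M_DROP action=drive_stop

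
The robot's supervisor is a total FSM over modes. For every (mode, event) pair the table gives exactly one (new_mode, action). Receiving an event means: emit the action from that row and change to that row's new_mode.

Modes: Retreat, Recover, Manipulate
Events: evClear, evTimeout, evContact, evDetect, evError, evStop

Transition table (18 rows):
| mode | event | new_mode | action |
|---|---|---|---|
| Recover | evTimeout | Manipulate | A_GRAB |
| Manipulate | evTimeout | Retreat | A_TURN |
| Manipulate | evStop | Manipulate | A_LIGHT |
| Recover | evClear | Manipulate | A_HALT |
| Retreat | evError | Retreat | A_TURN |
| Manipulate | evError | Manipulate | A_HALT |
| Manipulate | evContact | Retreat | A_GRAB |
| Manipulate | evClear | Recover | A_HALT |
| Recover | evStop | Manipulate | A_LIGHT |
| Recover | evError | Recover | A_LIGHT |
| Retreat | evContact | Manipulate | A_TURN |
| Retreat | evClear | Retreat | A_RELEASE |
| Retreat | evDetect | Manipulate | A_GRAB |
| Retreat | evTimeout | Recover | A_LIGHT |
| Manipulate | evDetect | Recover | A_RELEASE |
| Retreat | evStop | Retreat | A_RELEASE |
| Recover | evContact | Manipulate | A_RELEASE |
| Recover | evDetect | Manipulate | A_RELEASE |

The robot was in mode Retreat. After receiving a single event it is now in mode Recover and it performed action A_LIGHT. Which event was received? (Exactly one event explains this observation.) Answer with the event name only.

evTimeout

try evClear: (Retreat, evClear) → (Retreat, A_RELEASE)
try evTimeout: (Retreat, evTimeout) → (Recover, A_LIGHT)  ← matches
try evContact: (Retreat, evContact) → (Manipulate, A_TURN)
try evDetect: (Retreat, evDetect) → (Manipulate, A_GRAB)
try evError: (Retreat, evError) → (Retreat, A_TURN)
try evStop: (Retreat, evStop) → (Retreat, A_RELEASE)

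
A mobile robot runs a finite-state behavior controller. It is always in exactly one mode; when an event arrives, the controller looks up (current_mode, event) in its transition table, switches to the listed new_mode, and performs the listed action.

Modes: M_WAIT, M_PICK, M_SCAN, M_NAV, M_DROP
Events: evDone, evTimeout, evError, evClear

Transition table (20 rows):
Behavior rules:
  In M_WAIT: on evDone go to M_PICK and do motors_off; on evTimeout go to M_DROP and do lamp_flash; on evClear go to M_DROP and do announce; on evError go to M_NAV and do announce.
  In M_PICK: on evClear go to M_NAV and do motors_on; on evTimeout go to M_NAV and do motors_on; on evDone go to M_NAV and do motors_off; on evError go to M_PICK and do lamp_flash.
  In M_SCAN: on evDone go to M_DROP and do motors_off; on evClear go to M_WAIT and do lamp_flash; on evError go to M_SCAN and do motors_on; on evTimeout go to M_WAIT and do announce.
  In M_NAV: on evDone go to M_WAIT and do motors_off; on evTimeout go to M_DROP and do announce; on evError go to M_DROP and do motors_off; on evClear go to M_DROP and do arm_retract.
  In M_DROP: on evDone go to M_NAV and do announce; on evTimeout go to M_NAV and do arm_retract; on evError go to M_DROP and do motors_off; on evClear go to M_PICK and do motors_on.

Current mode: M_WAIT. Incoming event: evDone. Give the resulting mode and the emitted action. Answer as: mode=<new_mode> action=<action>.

mode=M_PICK action=motors_off

current mode = M_WAIT; filter table to that mode:
  (M_WAIT, evDone) → (M_PICK, motors_off)  ← event matches
  (M_WAIT, evTimeout) → (M_DROP, lamp_flash)
  (M_WAIT, evClear) → (M_DROP, announce)
  (M_WAIT, evError) → (M_NAV, announce)
event = evDone selects (M_PICK, motors_off)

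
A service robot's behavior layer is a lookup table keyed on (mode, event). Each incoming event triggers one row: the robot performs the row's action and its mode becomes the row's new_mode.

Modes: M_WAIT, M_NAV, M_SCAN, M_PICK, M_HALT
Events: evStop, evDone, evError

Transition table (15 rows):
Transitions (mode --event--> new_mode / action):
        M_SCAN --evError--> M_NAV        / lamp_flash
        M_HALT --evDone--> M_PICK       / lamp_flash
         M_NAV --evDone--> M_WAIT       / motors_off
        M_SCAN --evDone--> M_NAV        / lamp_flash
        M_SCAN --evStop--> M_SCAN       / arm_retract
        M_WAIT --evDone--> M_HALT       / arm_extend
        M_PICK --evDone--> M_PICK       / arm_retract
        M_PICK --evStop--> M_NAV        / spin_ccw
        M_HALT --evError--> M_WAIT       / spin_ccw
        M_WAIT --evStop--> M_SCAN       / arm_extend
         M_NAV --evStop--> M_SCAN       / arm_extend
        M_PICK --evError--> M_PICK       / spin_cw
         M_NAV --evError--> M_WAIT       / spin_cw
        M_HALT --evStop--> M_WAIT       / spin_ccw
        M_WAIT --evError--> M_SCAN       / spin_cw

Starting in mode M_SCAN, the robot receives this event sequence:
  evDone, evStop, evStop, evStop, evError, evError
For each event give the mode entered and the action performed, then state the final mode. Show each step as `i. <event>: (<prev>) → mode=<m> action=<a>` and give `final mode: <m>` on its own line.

1. evDone: (M_SCAN) → mode=M_NAV action=lamp_flash
2. evStop: (M_NAV) → mode=M_SCAN action=arm_extend
3. evStop: (M_SCAN) → mode=M_SCAN action=arm_retract
4. evStop: (M_SCAN) → mode=M_SCAN action=arm_retract
5. evError: (M_SCAN) → mode=M_NAV action=lamp_flash
6. evError: (M_NAV) → mode=M_WAIT action=spin_cw

final mode: M_WAIT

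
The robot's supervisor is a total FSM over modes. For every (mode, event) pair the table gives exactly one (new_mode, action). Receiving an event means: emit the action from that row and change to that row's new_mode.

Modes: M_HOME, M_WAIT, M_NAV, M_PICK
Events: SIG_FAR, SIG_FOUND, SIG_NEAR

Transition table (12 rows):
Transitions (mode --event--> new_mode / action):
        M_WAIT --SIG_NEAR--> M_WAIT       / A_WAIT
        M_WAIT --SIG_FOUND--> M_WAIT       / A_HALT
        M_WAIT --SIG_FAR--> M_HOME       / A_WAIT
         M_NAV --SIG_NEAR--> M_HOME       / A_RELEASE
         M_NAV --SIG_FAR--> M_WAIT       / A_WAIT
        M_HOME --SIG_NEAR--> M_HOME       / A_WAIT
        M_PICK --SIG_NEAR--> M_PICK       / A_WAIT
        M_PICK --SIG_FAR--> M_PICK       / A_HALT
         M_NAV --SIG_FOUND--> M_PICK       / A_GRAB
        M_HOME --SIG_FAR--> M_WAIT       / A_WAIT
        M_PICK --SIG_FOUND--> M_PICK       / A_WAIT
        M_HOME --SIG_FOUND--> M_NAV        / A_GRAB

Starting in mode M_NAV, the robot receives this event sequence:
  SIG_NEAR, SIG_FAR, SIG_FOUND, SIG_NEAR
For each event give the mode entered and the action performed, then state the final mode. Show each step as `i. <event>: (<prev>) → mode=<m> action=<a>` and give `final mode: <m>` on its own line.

final mode: M_WAIT

1. SIG_NEAR: (M_NAV) → mode=M_HOME action=A_RELEASE
2. SIG_FAR: (M_HOME) → mode=M_WAIT action=A_WAIT
3. SIG_FOUND: (M_WAIT) → mode=M_WAIT action=A_HALT
4. SIG_NEAR: (M_WAIT) → mode=M_WAIT action=A_WAIT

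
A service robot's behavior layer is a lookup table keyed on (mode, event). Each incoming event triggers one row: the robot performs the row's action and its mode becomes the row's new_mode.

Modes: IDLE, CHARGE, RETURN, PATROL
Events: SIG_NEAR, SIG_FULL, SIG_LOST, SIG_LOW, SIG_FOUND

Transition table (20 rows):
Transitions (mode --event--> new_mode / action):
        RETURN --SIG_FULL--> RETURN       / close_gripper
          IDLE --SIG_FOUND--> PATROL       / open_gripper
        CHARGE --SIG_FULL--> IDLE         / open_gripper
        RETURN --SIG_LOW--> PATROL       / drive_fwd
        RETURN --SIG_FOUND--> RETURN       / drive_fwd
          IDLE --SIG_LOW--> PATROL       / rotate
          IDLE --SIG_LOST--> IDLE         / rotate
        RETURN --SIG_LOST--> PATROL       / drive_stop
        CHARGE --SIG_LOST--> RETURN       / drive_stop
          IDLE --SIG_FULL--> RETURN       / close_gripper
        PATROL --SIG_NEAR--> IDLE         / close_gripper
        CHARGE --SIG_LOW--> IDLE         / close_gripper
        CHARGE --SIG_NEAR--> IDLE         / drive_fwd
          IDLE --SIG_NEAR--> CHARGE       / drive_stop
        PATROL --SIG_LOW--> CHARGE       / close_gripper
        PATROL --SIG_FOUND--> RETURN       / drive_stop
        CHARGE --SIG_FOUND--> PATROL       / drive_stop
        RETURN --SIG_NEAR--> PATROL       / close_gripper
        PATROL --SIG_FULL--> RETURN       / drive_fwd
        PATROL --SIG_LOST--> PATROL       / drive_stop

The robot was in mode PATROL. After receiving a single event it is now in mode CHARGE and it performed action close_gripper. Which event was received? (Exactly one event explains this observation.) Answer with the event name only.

try SIG_NEAR: (PATROL, SIG_NEAR) → (IDLE, close_gripper)
try SIG_FULL: (PATROL, SIG_FULL) → (RETURN, drive_fwd)
try SIG_LOST: (PATROL, SIG_LOST) → (PATROL, drive_stop)
try SIG_LOW: (PATROL, SIG_LOW) → (CHARGE, close_gripper)  ← matches
try SIG_FOUND: (PATROL, SIG_FOUND) → (RETURN, drive_stop)

SIG_LOW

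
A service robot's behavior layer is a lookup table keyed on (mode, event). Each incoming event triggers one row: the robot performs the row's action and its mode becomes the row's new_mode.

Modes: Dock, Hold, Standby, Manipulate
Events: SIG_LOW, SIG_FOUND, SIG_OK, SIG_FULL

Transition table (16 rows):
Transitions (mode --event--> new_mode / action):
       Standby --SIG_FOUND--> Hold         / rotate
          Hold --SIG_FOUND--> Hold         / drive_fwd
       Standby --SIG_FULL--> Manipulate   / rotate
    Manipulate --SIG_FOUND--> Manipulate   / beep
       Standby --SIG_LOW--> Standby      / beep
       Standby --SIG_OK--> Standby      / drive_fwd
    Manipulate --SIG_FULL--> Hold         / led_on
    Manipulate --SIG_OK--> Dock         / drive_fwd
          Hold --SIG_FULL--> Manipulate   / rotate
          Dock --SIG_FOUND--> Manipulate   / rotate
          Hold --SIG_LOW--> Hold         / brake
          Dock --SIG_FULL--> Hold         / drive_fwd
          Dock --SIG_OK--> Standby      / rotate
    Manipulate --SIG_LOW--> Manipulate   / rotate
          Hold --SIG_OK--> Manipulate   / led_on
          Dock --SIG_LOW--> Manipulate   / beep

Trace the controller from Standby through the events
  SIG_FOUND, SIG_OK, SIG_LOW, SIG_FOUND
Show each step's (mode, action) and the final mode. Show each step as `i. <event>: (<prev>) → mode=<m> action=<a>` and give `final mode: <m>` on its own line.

final mode: Manipulate

1. SIG_FOUND: (Standby) → mode=Hold action=rotate
2. SIG_OK: (Hold) → mode=Manipulate action=led_on
3. SIG_LOW: (Manipulate) → mode=Manipulate action=rotate
4. SIG_FOUND: (Manipulate) → mode=Manipulate action=beep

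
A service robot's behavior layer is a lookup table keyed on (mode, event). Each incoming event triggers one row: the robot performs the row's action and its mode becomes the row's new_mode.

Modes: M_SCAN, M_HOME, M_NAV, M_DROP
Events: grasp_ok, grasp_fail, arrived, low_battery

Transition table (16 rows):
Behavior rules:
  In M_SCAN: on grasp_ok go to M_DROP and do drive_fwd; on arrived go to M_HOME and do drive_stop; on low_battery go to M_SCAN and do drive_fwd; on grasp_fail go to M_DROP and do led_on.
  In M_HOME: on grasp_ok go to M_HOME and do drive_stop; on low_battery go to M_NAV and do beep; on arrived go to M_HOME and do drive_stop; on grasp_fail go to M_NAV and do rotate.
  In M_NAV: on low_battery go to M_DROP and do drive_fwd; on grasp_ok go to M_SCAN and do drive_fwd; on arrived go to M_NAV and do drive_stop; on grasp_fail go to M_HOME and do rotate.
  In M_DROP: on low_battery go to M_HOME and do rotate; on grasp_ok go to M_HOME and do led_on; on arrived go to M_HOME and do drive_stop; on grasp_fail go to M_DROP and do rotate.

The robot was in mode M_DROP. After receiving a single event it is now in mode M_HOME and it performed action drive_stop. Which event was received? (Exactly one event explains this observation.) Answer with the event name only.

arrived

try grasp_ok: (M_DROP, grasp_ok) → (M_HOME, led_on)
try grasp_fail: (M_DROP, grasp_fail) → (M_DROP, rotate)
try arrived: (M_DROP, arrived) → (M_HOME, drive_stop)  ← matches
try low_battery: (M_DROP, low_battery) → (M_HOME, rotate)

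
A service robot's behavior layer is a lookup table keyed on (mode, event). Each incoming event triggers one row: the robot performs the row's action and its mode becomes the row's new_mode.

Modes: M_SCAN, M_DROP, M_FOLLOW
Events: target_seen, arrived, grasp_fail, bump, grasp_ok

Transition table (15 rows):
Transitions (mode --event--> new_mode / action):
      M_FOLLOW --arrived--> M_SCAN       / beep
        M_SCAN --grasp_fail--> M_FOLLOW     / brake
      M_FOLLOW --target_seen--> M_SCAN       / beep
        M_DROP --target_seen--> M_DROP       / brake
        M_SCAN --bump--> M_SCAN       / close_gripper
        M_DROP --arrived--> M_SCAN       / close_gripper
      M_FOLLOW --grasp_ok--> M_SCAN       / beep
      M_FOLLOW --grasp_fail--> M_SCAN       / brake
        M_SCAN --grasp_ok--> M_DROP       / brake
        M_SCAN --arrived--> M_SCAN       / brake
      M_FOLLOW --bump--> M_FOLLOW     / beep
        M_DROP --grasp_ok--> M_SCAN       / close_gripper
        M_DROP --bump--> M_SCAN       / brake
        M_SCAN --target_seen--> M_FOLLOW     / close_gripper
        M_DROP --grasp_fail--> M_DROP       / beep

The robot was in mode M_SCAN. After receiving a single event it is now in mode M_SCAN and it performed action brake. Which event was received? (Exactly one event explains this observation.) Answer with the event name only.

arrived

try target_seen: (M_SCAN, target_seen) → (M_FOLLOW, close_gripper)
try arrived: (M_SCAN, arrived) → (M_SCAN, brake)  ← matches
try grasp_fail: (M_SCAN, grasp_fail) → (M_FOLLOW, brake)
try bump: (M_SCAN, bump) → (M_SCAN, close_gripper)
try grasp_ok: (M_SCAN, grasp_ok) → (M_DROP, brake)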